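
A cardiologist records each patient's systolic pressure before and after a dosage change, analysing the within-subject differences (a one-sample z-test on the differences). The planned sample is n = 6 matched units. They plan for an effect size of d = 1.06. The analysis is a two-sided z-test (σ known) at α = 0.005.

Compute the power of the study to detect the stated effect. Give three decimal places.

Noncentrality parameter: δ = d·√n = 1.06 × √6 = 2.5965
Critical value for a two-sided test at α = 0.005: z_{α/2} = 2.807.
Power = Φ(δ − 2.807) + Φ(−δ − 2.807) = Φ(-0.211) + Φ(-5.403) = 0.4166 + 0.0000 = 0.4166.

Power ≈ 0.417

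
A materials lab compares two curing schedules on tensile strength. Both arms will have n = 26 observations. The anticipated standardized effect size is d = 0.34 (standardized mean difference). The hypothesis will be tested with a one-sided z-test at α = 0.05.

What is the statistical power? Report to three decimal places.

Power ≈ 0.338

Noncentrality parameter: δ = d·√(n/2) = 0.34 × √(26/2) = 1.2259
One-sided α = 0.05 → critical value z_{0.05} = 1.645.
Power = P(Z > 1.645 − δ) = Φ(-0.419) = 0.3376.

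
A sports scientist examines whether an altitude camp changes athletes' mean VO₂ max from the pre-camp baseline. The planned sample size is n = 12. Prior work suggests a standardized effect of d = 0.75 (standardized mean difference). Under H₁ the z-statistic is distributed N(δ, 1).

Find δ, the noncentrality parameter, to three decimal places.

δ = d·√n = 0.75 × √12 = 2.5981

δ ≈ 2.598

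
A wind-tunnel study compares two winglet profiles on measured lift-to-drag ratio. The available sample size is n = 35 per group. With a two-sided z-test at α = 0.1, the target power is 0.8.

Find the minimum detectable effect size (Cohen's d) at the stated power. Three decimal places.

Need Φ(δ − 1.645) = 0.8, so δ = 1.645 + 0.842 = 2.486.
(The second rejection-region term Φ(−δ − z_{α/2}) is negligible and dropped.)
δ = d·√(n/2) ⇒ d = δ/√(n/2) = 2.486/√(35/2) = 0.5944.

d ≈ 0.594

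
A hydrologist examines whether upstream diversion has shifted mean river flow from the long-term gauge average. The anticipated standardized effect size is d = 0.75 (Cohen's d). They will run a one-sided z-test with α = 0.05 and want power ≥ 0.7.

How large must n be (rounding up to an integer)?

n = 9

For power 0.7 need Φ(δ − z_{0.05}) = 0.7, so δ = z_{0.05} + z_{0.30} = 1.645 + 0.524 = 2.169.
δ = d·√n ⇒ n = (δ/d)² = (2.169 / 0.75)² = 8.37.
Round up to the next whole unit.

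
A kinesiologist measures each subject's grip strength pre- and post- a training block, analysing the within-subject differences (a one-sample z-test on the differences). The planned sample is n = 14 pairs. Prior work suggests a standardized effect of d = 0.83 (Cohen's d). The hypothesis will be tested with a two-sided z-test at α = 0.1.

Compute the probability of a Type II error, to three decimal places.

β ≈ 0.072

Noncentrality parameter: λ = d·√n = 0.83 × √14 = 3.1056
Two-sided α = 0.1 → critical value z_{0.05} = 1.645.
Power = Φ(λ − 1.645) + Φ(−λ − 1.645) = Φ(1.461) + Φ(-4.750) = 0.9280 + 0.0000 = 0.9280.
Type II error: β = 1 − power = 1 − 0.9280 = 0.0720.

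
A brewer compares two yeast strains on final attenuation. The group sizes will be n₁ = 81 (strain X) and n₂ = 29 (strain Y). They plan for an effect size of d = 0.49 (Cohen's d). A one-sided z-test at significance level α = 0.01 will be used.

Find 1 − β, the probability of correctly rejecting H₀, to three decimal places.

Noncentrality parameter: δ = d / √(1/n₁ + 1/n₂) = 0.49 / √(1/81 + 1/29) = 2.2643
One-sided α = 0.01 → critical value z_{0.01} = 2.326.
Power = P(Z > 2.326 − δ) = Φ(-0.062) = 0.4753.

Power ≈ 0.475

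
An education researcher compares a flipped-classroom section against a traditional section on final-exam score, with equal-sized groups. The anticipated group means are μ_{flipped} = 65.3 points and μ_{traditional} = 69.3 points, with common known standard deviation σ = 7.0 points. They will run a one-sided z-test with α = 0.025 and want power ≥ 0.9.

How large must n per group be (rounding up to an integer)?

n = 65 per group

Standardized effect: d = |μ_{flipped} − μ_{traditional}| / σ = |65.3 − 69.3| / 7.0 = 0.5714
Set Φ(δ − 1.960) = 0.9; then δ − 1.960 = Φ⁻¹(0.9) = 1.282, giving δ = 3.242.
δ = d·√(n/2) ⇒ n = 2(δ/d)² = 2 × (3.242 / 0.5714)² = 64.36.
Round up to the next whole unit.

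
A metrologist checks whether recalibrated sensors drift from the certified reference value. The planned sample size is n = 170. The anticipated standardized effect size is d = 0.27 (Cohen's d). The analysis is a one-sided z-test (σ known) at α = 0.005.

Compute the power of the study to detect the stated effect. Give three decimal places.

Power ≈ 0.828

Noncentrality parameter: δ = d·√n = 0.27 × √170 = 3.5204
Critical value for a one-sided test at α = 0.005: z_α = 2.576.
Power = P(Z > 2.576 − δ) = Φ(0.945) = 0.8276.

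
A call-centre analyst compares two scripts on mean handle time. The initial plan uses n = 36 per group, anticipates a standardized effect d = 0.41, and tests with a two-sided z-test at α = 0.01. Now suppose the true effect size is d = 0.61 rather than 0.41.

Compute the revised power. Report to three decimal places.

Power ≈ 0.505

With d = 0.61: δ = d·√(n/2) = 0.61 × √(36/2) = 2.5880. Critical value z_{0.005} = 2.576.
Revised power = Φ(δ − 2.576) + Φ(−δ − 2.576) = Φ(0.012) + Φ(-5.164) = 0.5049 + 0.0000 = 0.5049.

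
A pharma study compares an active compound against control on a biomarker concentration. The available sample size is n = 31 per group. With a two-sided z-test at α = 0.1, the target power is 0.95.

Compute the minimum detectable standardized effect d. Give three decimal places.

d ≈ 0.836

Need Φ(δ − 1.645) = 0.95, so δ = 1.645 + 1.645 = 3.290.
(Lower-tail contribution to power is negligible for δ > 0.)
δ = d·√(n/2) ⇒ d = δ/√(n/2) = 3.290/√(31/2) = 0.8356.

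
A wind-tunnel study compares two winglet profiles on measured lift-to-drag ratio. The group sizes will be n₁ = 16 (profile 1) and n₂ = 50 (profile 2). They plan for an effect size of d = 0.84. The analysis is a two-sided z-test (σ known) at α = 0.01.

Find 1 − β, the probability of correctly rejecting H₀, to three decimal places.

Power ≈ 0.636

Noncentrality parameter: δ = d / √(1/n₁ + 1/n₂) = 0.84 / √(1/16 + 1/50) = 2.9245
Critical value for a two-sided test at α = 0.01: z_{α/2} = 2.576.
Power = Φ(δ − 2.576) + Φ(−δ − 2.576) = Φ(0.349) + Φ(-5.500) = 0.6363 + 0.0000 = 0.6363.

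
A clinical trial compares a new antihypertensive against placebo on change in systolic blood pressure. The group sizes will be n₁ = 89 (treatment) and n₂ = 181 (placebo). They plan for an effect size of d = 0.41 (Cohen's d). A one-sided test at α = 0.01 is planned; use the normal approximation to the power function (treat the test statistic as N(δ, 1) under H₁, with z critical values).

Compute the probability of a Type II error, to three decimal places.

Noncentrality parameter: δ = d / √(1/n₁ + 1/n₂) = 0.41 / √(1/89 + 1/181) = 3.1669
One-sided α = 0.01 → critical value z_{0.01} = 2.326.
Power = P(Z > 2.326 − δ) = Φ(0.841) = 0.7997.
Type II error: β = 1 − power = 1 − 0.7997 = 0.2003.

β ≈ 0.200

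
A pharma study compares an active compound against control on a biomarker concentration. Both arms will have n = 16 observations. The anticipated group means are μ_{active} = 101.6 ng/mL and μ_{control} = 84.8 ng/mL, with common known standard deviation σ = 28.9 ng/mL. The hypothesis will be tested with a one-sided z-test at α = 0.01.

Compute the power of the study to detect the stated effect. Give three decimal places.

Standardized effect: d = |μ_{active} − μ_{control}| / σ = |101.6 − 84.8| / 28.9 = 0.5813
Noncentrality parameter: δ = d·√(n/2) = 0.5813 × √(16/2) = 1.6442
One-sided α = 0.01 → critical value z_{0.01} = 2.326.
Power = Φ(δ − 2.326) = Φ(-0.682) = 0.2476.

Power ≈ 0.248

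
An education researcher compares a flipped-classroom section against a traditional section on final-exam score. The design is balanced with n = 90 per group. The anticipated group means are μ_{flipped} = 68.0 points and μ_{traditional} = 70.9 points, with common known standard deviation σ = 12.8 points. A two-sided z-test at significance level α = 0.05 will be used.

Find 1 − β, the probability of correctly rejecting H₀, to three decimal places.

Power ≈ 0.330

Standardized effect: d = |μ_{flipped} − μ_{traditional}| / σ = |68.0 − 70.9| / 12.8 = 0.2266
Noncentrality parameter: λ = d·√(n/2) = 0.2266 × √(90/2) = 1.5198
Two-sided α = 0.05 → critical value z_{0.025} = 1.960.
Power = Φ(λ − 1.960) + Φ(−λ − 1.960) = Φ(-0.440) + Φ(-3.480) = 0.3299 + 0.0003 = 0.3302.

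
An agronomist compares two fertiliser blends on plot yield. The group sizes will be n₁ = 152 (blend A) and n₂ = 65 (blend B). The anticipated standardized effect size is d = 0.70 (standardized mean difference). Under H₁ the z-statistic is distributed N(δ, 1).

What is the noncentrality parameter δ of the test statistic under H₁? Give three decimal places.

δ ≈ 4.723

δ = d / √(1/n₁ + 1/n₂) = 0.70 / √(1/152 + 1/65) = 4.7233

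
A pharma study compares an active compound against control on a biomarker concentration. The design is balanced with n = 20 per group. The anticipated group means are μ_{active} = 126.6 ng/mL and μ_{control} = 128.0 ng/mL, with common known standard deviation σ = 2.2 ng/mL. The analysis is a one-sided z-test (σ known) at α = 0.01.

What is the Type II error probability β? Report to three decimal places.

β ≈ 0.623

Standardized effect: d = |μ_{active} − μ_{control}| / σ = |126.6 − 128.0| / 2.2 = 0.6364
Noncentrality parameter: δ = d·√(n/2) = 0.6364 × √(20/2) = 2.0124
One-sided α = 0.01 → critical value z_{0.01} = 2.326.
Power = P(Z > 2.326 − δ) = Φ(-0.314) = 0.3768.
Type II error: β = 1 − power = 1 − 0.3768 = 0.6232.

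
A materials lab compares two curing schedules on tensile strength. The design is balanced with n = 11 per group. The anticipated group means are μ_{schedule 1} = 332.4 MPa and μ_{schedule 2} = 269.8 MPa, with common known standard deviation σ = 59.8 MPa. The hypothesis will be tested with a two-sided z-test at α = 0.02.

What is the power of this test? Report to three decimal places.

Standardized effect: d = |μ_{schedule 1} − μ_{schedule 2}| / σ = |332.4 − 269.8| / 59.8 = 1.0468
Noncentrality parameter: δ = d·√(n/2) = 1.0468 × √(11/2) = 2.4550
Two-sided α = 0.02 → critical value z_{0.01} = 2.326.
Power = Φ(δ − 2.326) + Φ(−δ − 2.326) = Φ(0.129) + Φ(-4.781) = 0.5512 + 0.0000 = 0.5512.

Power ≈ 0.551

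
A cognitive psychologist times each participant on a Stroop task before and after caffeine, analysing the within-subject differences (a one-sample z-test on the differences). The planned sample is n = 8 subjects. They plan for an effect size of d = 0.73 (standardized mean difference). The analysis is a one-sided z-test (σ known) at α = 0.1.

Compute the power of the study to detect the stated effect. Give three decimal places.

Noncentrality parameter: δ = d·√n = 0.73 × √8 = 2.0648
Critical value for a one-sided test at α = 0.1: z_α = 1.282.
Power = P(Z > 1.282 − δ) = Φ(0.783) = 0.7832.

Power ≈ 0.783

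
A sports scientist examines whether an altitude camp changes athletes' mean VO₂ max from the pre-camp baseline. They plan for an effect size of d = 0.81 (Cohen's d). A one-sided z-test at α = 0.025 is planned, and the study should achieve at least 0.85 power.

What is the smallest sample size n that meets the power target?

n = 14

Set Φ(δ − 1.960) = 0.85; then δ − 1.960 = Φ⁻¹(0.85) = 1.036, giving δ = 2.996.
δ = d·√n ⇒ n = (δ/d)² = (2.996 / 0.81)² = 13.68.
Round up to the next whole unit.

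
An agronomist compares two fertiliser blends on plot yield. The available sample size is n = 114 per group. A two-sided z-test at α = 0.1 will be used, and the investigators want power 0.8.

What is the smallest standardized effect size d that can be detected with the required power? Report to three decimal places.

Need Φ(δ − 1.645) = 0.8, so δ = 1.645 + 0.842 = 2.486.
(Lower-tail contribution to power is negligible for δ > 0.)
δ = d·√(n/2) ⇒ d = δ/√(n/2) = 2.486/√(114/2) = 0.3293.

d ≈ 0.329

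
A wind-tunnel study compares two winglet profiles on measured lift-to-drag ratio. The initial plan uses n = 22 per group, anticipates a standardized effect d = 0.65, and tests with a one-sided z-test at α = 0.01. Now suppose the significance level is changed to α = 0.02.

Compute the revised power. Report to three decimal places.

Power ≈ 0.541

δ = d·√(n/2) = 0.65 × √(22/2) = 2.1558 (unchanged). New critical value: z_{0.02} = 2.054.
Revised power = Φ(δ − 2.054) = Φ(0.102) = 0.5406.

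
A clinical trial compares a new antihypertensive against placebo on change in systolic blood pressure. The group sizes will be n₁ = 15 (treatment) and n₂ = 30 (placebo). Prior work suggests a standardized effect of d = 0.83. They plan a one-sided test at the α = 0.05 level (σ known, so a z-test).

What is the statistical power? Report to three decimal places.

Power ≈ 0.836

Noncentrality parameter: δ = d / √(1/n₁ + 1/n₂) = 0.83 / √(1/15 + 1/30) = 2.6247
One-sided α = 0.05 → critical value z_{0.05} = 1.645.
Power = Φ(δ − 1.645) = Φ(0.980) = 0.8364.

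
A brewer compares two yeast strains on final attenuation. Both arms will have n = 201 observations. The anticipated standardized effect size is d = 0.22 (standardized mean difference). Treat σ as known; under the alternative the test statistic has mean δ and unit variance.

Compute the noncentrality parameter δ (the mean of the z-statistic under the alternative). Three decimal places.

δ ≈ 2.205

δ = d·√(n/2) = 0.22 × √(201/2) = 2.2055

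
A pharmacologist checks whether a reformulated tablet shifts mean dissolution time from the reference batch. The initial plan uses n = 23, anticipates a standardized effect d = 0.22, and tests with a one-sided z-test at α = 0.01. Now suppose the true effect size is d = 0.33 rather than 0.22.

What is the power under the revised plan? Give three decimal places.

Power ≈ 0.229

With d = 0.33: δ = d·√n = 0.33 × √23 = 1.5826. Critical value z_{0.01} = 2.326.
Revised power = Φ(δ − 2.326) = Φ(-0.744) = 0.2285.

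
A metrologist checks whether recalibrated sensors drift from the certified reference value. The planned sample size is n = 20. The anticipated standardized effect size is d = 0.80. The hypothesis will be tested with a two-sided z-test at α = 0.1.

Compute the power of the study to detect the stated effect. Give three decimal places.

Noncentrality parameter: λ = d·√n = 0.80 × √20 = 3.5777
Critical value for a two-sided test at α = 0.1: z_{α/2} = 1.645.
Power = Φ(λ − 1.645) + Φ(−λ − 1.645) = Φ(1.933) + Φ(-5.223) = 0.9734 + 0.0000 = 0.9734.

Power ≈ 0.973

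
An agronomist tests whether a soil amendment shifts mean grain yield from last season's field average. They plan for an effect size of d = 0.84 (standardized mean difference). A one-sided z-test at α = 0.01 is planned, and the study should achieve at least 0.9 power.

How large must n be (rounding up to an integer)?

n = 19

For power 0.9 need Φ(δ − z_{0.01}) = 0.9, so δ = z_{0.01} + z_{0.10} = 2.326 + 1.282 = 3.608.
δ = d·√n ⇒ n = (δ/d)² = (3.608 / 0.84)² = 18.45.
Round up to the next whole unit.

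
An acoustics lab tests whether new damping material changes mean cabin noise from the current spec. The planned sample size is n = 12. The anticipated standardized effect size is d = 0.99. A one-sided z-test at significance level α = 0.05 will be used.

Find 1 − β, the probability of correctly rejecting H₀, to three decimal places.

Power ≈ 0.963

Noncentrality parameter: δ = d·√n = 0.99 × √12 = 3.4295
Critical value for a one-sided test at α = 0.05: z_α = 1.645.
Power = P(Z > 1.645 − δ) = Φ(1.785) = 0.9628.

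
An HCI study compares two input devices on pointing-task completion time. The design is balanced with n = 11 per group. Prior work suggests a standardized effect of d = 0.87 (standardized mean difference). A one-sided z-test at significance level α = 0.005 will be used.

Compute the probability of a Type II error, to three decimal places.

Noncentrality parameter: δ = d·√(n/2) = 0.87 × √(11/2) = 2.0403
Critical value for a one-sided test at α = 0.005: z_α = 2.576.
Power = P(Z > 2.576 − δ) = Φ(-0.535) = 0.2962.
Type II error: β = 1 − power = 1 − 0.2962 = 0.7038.

β ≈ 0.704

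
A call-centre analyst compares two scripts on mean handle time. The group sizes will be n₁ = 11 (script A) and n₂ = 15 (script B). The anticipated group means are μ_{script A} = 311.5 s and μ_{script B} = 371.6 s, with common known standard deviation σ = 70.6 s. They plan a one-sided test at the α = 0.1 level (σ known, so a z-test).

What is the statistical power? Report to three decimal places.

Power ≈ 0.806

Standardized effect: d = |μ_{script A} − μ_{script B}| / σ = |311.5 − 371.6| / 70.6 = 0.8513
Noncentrality parameter: δ = d / √(1/n₁ + 1/n₂) = 0.8513 / √(1/11 + 1/15) = 2.1445
Critical value for a one-sided test at α = 0.1: z_α = 1.282.
Power = Φ(δ − 1.282) = Φ(0.863) = 0.8059.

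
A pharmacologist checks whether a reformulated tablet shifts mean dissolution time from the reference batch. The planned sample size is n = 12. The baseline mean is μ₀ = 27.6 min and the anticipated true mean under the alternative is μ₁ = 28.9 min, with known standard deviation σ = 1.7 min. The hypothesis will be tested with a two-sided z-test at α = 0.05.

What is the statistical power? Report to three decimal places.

Standardized effect: d = |μ₁ − μ₀| / σ = |28.9 − 27.6| / 1.7 = 0.7647
Noncentrality parameter: δ = d·√n = 0.7647 × √12 = 2.6490
Critical value for a two-sided test at α = 0.05: z_{α/2} = 1.960.
Power = Φ(δ − 1.960) + Φ(−δ − 1.960) = Φ(0.689) + Φ(-4.609) = 0.7546 + 0.0000 = 0.7546.

Power ≈ 0.755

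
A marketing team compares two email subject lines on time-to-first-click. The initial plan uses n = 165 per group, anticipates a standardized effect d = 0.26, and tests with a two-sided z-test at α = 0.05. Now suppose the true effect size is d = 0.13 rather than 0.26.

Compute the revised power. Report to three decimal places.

Power ≈ 0.219

With d = 0.13: δ = d·√(n/2) = 0.13 × √(165/2) = 1.1808. Critical value z_{0.025} = 1.960.
Revised power = Φ(δ − 1.960) + Φ(−δ − 1.960) = Φ(-0.779) + Φ(-3.141) = 0.2179 + 0.0008 = 0.2188.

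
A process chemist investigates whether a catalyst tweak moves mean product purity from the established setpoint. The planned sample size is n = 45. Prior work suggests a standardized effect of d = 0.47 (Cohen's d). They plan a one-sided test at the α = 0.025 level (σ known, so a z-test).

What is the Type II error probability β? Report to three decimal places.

Noncentrality parameter: δ = d·√n = 0.47 × √45 = 3.1529
One-sided α = 0.025 → critical value z_{0.025} = 1.960.
Power = P(Z > 1.960 − δ) = Φ(1.193) = 0.8835.
Type II error: β = 1 − power = 1 − 0.8835 = 0.1165.

β ≈ 0.116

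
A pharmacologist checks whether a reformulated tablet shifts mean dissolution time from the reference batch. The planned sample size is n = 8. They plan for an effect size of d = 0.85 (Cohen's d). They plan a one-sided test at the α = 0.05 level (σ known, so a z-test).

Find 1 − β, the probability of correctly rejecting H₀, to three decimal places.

Noncentrality parameter: λ = d·√n = 0.85 × √8 = 2.4042
One-sided α = 0.05 → critical value z_{0.05} = 1.645.
Power = P(Z > 1.645 − λ) = Φ(0.759) = 0.7762.

Power ≈ 0.776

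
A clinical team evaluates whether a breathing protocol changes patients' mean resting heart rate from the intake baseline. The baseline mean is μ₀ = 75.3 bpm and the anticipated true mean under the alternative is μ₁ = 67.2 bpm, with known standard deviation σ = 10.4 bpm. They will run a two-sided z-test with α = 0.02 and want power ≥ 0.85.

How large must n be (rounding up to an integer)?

n = 19

Standardized effect: d = |μ₁ − μ₀| / σ = |67.2 − 75.3| / 10.4 = 0.7788
Set Φ(δ − 2.326) = 0.85; then δ − 2.326 = Φ⁻¹(0.85) = 1.036, giving δ = 3.363.
(For δ > 0 the lower-tail rejection region contributes negligibly to power, so the one-term inversion is standard.)
δ = d·√n ⇒ n = (δ/d)² = (3.363 / 0.7788)² = 18.64.
Rounding up, n = 19.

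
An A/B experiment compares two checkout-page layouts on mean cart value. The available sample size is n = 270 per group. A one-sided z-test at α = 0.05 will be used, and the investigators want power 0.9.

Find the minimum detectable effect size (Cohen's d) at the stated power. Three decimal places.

Need Φ(δ − 1.645) = 0.9, so δ = 1.645 + 1.282 = 2.926.
δ = d·√(n/2) ⇒ d = δ/√(n/2) = 2.926/√(270/2) = 0.2519.

d ≈ 0.252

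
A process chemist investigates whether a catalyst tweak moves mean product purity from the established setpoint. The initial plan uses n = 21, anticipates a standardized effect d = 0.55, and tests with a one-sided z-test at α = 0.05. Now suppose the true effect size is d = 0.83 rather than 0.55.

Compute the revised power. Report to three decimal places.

With d = 0.83: δ = d·√n = 0.83 × √21 = 3.8035. Critical value z_{0.05} = 1.645.
Revised power = P(Z > 1.645 − δ) = Φ(2.159) = 0.9846.

Power ≈ 0.985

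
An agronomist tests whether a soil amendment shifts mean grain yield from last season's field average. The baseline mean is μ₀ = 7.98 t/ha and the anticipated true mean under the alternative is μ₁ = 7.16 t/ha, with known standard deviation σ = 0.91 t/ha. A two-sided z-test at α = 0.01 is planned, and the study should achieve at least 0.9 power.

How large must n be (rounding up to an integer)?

n = 19

Standardized effect: d = |μ₁ − μ₀| / σ = |7.16 − 7.98| / 0.91 = 0.9011
Set Φ(δ − 2.576) = 0.9; then δ − 2.576 = Φ⁻¹(0.9) = 1.282, giving δ = 3.857.
(For δ > 0 the lower-tail rejection region contributes negligibly to power, so the one-term inversion is standard.)
δ = d·√n ⇒ n = (δ/d)² = (3.857 / 0.9011)² = 18.32.
Rounding up, n = 19.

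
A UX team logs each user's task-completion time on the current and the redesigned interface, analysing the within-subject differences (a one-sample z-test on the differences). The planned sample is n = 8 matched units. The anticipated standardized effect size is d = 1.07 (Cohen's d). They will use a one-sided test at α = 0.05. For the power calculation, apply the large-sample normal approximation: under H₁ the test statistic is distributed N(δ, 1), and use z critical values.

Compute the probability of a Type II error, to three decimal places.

Noncentrality parameter: λ = d·√n = 1.07 × √8 = 3.0264
One-sided α = 0.05 → critical value z_{0.05} = 1.645.
Power = Φ(λ − 1.645) = Φ(1.382) = 0.9164.
Type II error: β = 1 − power = 1 − 0.9164 = 0.0836.

β ≈ 0.084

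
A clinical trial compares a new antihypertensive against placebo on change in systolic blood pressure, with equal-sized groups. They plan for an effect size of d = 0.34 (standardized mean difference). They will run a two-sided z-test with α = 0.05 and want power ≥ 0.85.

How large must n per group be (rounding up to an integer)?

Set Φ(δ − 1.960) = 0.85; then δ − 1.960 = Φ⁻¹(0.85) = 1.036, giving δ = 2.996.
(Ignoring the negligible lower-tail rejection probability gives the usual closed-form inversion.)
δ = d·√(n/2) ⇒ n = 2(δ/d)² = 2 × (2.996 / 0.34)² = 155.34.
Rounding up, n = 156 per group.

n = 156 per group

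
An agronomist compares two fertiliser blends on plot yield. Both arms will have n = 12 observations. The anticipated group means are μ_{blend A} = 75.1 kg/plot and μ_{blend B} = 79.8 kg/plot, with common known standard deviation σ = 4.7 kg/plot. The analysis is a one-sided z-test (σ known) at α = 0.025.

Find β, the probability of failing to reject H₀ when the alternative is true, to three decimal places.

Standardized effect: d = |μ_{blend A} − μ_{blend B}| / σ = |75.1 − 79.8| / 4.7 = 1.0000
Noncentrality parameter: δ = d·√(n/2) = 1.0000 × √(12/2) = 2.4495
One-sided α = 0.025 → critical value z_{0.025} = 1.960.
Power = Φ(δ − 1.960) = Φ(0.490) = 0.6878.
Type II error: β = 1 − power = 1 − 0.6878 = 0.3122.

β ≈ 0.312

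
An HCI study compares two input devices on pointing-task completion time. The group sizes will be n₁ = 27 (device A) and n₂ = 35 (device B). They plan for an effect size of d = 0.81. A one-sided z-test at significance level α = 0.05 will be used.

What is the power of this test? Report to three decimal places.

Noncentrality parameter: δ = d / √(1/n₁ + 1/n₂) = 0.81 / √(1/27 + 1/35) = 3.1623
Critical value for a one-sided test at α = 0.05: z_α = 1.645.
Power = P(Z > 1.645 − δ) = Φ(1.517) = 0.9354.

Power ≈ 0.935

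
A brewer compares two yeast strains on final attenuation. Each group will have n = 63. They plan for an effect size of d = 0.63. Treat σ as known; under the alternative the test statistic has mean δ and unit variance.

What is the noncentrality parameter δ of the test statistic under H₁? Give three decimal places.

δ ≈ 3.536

The noncentrality parameter scales effect size by the design's sample-size factor: δ = d·√(n/2) = 0.63 × √(63/2) = 3.5359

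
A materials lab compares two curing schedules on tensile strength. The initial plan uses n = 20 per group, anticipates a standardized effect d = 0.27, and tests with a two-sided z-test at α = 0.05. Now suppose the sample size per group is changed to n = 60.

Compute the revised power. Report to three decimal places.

Power ≈ 0.316

With n = 60 per group: δ = d·√(n/2) = 0.27 × √(60/2) = 1.4789. Critical value z_{0.025} = 1.960.
Revised power = Φ(δ − 1.960) + Φ(−δ − 1.960) = Φ(-0.481) + Φ(-3.439) = 0.3152 + 0.0003 = 0.3155.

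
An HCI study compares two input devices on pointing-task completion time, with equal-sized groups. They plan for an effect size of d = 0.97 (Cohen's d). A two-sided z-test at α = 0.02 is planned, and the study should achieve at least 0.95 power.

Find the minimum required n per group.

n = 34 per group

For power 0.95 need Φ(δ − z_{0.01}) = 0.95, so δ = z_{0.01} + z_{0.05} = 2.326 + 1.645 = 3.971.
(For δ > 0 the lower-tail rejection region contributes negligibly to power, so the one-term inversion is standard.)
δ = d·√(n/2) ⇒ n = 2(δ/d)² = 2 × (3.971 / 0.97)² = 33.52.
Round up to the next whole unit.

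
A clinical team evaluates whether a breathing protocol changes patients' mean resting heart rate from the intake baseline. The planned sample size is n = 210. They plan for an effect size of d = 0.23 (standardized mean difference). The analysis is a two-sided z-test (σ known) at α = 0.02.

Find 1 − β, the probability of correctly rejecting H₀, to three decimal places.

Power ≈ 0.843

Noncentrality parameter: λ = d·√n = 0.23 × √210 = 3.3330
Two-sided α = 0.02 → critical value z_{0.01} = 2.326.
Power = Φ(λ − 2.326) + Φ(−λ − 2.326) = Φ(1.007) + Φ(-5.659) = 0.8430 + 0.0000 = 0.8430.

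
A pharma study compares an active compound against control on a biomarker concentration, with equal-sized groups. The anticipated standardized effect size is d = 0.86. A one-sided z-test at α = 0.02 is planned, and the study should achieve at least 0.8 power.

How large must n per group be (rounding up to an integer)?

For power 0.8 need Φ(δ − z_{0.02}) = 0.8, so δ = z_{0.02} + z_{0.20} = 2.054 + 0.842 = 2.895.
δ = d·√(n/2) ⇒ n = 2(δ/d)² = 2 × (2.895 / 0.86)² = 22.67.
Round up to the next whole unit.

n = 23 per group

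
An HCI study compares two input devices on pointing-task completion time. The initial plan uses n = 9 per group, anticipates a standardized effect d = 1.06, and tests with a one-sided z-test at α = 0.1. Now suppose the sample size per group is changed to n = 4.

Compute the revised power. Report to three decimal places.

With n = 4 per group: δ = d·√(n/2) = 1.06 × √(4/2) = 1.4991. Critical value z_{0.1} = 1.282.
Revised power = Φ(δ − 1.282) = Φ(0.218) = 0.5861.

Power ≈ 0.586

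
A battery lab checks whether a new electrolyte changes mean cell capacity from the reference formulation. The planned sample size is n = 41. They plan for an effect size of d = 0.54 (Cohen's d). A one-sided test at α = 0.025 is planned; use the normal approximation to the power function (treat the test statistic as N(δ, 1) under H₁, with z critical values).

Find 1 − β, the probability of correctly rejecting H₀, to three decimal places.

Power ≈ 0.933

Noncentrality parameter: δ = d·√n = 0.54 × √41 = 3.4577
Critical value for a one-sided test at α = 0.025: z_α = 1.960.
Power = Φ(δ − 1.960) = Φ(1.498) = 0.9329.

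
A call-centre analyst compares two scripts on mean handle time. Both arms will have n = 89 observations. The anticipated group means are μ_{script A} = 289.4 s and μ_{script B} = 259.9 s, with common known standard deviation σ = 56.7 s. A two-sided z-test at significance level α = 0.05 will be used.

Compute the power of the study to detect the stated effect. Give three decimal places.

Power ≈ 0.935

Standardized effect: d = |μ_{script A} − μ_{script B}| / σ = |289.4 − 259.9| / 56.7 = 0.5203
Noncentrality parameter: δ = d·√(n/2) = 0.5203 × √(89/2) = 3.4707
Two-sided α = 0.05 → critical value z_{0.025} = 1.960.
Power = Φ(δ − 1.960) + Φ(−δ − 1.960) = Φ(1.511) + Φ(-5.431) = 0.9346 + 0.0000 = 0.9346.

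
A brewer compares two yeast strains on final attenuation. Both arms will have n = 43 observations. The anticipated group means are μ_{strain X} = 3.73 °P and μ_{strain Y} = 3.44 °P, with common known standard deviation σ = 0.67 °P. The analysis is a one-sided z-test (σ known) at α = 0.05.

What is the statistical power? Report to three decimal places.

Power ≈ 0.641

Standardized effect: d = |μ_{strain X} − μ_{strain Y}| / σ = |3.73 − 3.44| / 0.67 = 0.4328
Noncentrality parameter: δ = d·√(n/2) = 0.4328 × √(43/2) = 2.0070
Critical value for a one-sided test at α = 0.05: z_α = 1.645.
Power = Φ(δ − 1.645) = Φ(0.362) = 0.6414.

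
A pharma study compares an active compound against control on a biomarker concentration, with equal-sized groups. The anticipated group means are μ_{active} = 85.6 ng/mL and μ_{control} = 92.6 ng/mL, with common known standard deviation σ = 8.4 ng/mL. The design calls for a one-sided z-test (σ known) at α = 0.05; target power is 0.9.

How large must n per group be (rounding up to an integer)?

n = 25 per group

Standardized effect: d = |μ_{active} − μ_{control}| / σ = |85.6 − 92.6| / 8.4 = 0.8333
Set Φ(δ − 1.645) = 0.9; then δ − 1.645 = Φ⁻¹(0.9) = 1.282, giving δ = 2.926.
δ = d·√(n/2) ⇒ n = 2(δ/d)² = 2 × (2.926 / 0.8333)² = 24.66.
Round up to the next whole unit.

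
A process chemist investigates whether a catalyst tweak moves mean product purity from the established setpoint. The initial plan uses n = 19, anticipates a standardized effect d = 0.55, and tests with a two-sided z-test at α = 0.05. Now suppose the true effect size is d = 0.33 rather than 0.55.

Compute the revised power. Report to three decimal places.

Power ≈ 0.301

With d = 0.33: δ = d·√n = 0.33 × √19 = 1.4384. Critical value z_{0.025} = 1.960.
Revised power = Φ(δ − 1.960) + Φ(−δ − 1.960) = Φ(-0.522) + Φ(-3.398) = 0.3010 + 0.0003 = 0.3013.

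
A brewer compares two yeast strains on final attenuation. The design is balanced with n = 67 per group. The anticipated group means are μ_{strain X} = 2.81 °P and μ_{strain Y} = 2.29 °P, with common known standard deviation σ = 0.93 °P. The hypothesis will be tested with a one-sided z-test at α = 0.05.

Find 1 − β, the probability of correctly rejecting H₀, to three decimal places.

Standardized effect: d = |μ_{strain X} − μ_{strain Y}| / σ = |2.81 − 2.29| / 0.93 = 0.5591
Noncentrality parameter: δ = d·√(n/2) = 0.5591 × √(67/2) = 3.2363
Critical value for a one-sided test at α = 0.05: z_α = 1.645.
Power = Φ(δ − 1.645) = Φ(1.591) = 0.9442.

Power ≈ 0.944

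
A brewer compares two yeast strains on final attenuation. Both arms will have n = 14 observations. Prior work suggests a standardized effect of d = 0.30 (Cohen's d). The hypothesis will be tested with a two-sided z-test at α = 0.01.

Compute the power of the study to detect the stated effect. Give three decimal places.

Power ≈ 0.038

Noncentrality parameter: δ = d·√(n/2) = 0.30 × √(14/2) = 0.7937
Two-sided α = 0.01 → critical value z_{0.005} = 2.576.
Power = Φ(δ − 2.576) + Φ(−δ − 2.576) = Φ(-1.782) + Φ(-3.370) = 0.0374 + 0.0004 = 0.0377.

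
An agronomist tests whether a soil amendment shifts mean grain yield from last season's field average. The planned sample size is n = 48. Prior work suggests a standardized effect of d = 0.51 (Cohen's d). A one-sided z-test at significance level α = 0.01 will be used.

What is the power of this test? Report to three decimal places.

Power ≈ 0.886

Noncentrality parameter: δ = d·√n = 0.51 × √48 = 3.5334
One-sided α = 0.01 → critical value z_{0.01} = 2.326.
Power = P(Z > 2.326 − δ) = Φ(1.207) = 0.8863.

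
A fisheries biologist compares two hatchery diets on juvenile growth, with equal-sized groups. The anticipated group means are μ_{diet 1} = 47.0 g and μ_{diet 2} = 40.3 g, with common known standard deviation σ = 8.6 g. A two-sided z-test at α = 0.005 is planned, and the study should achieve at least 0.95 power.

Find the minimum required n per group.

n = 66 per group

Standardized effect: d = |μ_{diet 1} − μ_{diet 2}| / σ = |47.0 − 40.3| / 8.6 = 0.7791
For power 0.95 need Φ(δ − z_{0.0025}) = 0.95, so δ = z_{0.0025} + z_{0.05} = 2.807 + 1.645 = 4.452.
(Ignoring the negligible lower-tail rejection probability gives the usual closed-form inversion.)
δ = d·√(n/2) ⇒ n = 2(δ/d)² = 2 × (4.452 / 0.7791)² = 65.31.
Round up to the next whole unit.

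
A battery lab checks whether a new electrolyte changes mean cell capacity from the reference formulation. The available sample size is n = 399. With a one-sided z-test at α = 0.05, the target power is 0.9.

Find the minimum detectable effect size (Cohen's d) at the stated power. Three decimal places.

d ≈ 0.147

Need Φ(δ − 1.645) = 0.9, so δ = 1.645 + 1.282 = 2.926.
δ = d·√n ⇒ d = δ/√n = 2.926/√399 = 0.1465.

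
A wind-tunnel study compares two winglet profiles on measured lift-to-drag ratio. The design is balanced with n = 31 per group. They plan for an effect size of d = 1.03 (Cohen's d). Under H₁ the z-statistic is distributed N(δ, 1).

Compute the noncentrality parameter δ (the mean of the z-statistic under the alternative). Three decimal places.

The noncentrality parameter scales effect size by the design's sample-size factor: δ = d·√(n/2) = 1.03 × √(31/2) = 4.0551

δ ≈ 4.055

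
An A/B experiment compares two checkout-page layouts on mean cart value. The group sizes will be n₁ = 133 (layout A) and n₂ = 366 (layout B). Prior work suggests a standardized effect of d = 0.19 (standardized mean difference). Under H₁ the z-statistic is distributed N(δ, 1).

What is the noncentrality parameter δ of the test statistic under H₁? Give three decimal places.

The noncentrality parameter scales effect size by the design's sample-size factor: δ = d / √(1/n₁ + 1/n₂) = 0.19 / √(1/133 + 1/366) = 1.8766

δ ≈ 1.877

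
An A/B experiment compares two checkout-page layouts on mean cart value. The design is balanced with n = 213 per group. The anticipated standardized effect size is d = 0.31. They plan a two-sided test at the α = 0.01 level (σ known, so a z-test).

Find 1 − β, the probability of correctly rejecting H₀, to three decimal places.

Power ≈ 0.733

Noncentrality parameter: δ = d·√(n/2) = 0.31 × √(213/2) = 3.1992
Two-sided α = 0.01 → critical value z_{0.005} = 2.576.
Power = Φ(δ − 2.576) + Φ(−δ − 2.576) = Φ(0.623) + Φ(-5.775) = 0.7335 + 0.0000 = 0.7335.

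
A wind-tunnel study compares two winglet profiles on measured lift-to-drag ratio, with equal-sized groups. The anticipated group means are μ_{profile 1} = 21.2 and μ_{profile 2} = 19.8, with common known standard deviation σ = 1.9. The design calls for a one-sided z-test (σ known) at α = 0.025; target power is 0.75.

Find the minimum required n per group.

n = 26 per group

Standardized effect: d = |μ_{profile 1} − μ_{profile 2}| / σ = |21.2 − 19.8| / 1.9 = 0.7368
For power 0.75 need Φ(δ − z_{0.025}) = 0.75, so δ = z_{0.025} + z_{0.25} = 1.960 + 0.674 = 2.634.
δ = d·√(n/2) ⇒ n = 2(δ/d)² = 2 × (2.634 / 0.7368)² = 25.57.
Round up to the next whole unit.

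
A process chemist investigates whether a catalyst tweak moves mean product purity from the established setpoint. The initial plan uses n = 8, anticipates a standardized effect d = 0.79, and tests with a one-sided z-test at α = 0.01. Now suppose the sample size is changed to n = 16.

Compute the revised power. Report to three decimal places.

With n = 16: δ = d·√n = 0.79 × √16 = 3.1600. Critical value z_{0.01} = 2.326.
Revised power = Φ(δ − 2.326) = Φ(0.834) = 0.7978.

Power ≈ 0.798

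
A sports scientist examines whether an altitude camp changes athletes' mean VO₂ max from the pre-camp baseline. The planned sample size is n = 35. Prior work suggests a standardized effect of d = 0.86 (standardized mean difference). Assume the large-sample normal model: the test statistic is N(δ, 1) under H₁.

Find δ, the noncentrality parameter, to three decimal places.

δ ≈ 5.088

The noncentrality parameter scales effect size by the design's sample-size factor: δ = d·√n = 0.86 × √35 = 5.0878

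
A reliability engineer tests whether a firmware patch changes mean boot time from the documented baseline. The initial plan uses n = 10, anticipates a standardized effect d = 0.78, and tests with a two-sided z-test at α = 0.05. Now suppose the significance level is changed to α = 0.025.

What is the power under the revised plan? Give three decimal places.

Power ≈ 0.589

δ = d·√n = 0.78 × √10 = 2.4666 (unchanged). New critical value: z_{0.0125} = 2.241.
Revised power = Φ(δ − 2.241) + Φ(−δ − 2.241) = Φ(0.225) + Φ(-4.708) = 0.5891 + 0.0000 = 0.5891.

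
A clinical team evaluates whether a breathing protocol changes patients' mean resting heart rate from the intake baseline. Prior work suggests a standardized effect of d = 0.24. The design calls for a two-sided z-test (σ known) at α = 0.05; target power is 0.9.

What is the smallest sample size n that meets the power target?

n = 183

For power 0.9 need Φ(δ − z_{0.025}) = 0.9, so δ = z_{0.025} + z_{0.10} = 1.960 + 1.282 = 3.242.
(Ignoring the negligible lower-tail rejection probability gives the usual closed-form inversion.)
δ = d·√n ⇒ n = (δ/d)² = (3.242 / 0.24)² = 182.42.
Round up to the next whole unit.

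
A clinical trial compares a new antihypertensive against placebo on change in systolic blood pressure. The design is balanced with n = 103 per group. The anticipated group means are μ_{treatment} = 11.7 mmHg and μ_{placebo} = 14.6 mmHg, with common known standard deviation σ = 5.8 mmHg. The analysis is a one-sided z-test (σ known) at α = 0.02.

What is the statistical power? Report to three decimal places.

Power ≈ 0.938

Standardized effect: d = |μ_{treatment} − μ_{placebo}| / σ = |11.7 − 14.6| / 5.8 = 0.5000
Noncentrality parameter: δ = d·√(n/2) = 0.5000 × √(103/2) = 3.5882
Critical value for a one-sided test at α = 0.02: z_α = 2.054.
Power = P(Z > 2.054 − δ) = Φ(1.534) = 0.9375.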